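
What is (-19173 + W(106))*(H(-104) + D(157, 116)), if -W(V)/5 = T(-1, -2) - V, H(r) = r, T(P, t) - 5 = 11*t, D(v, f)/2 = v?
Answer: -3897180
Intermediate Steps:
D(v, f) = 2*v
T(P, t) = 5 + 11*t
W(V) = 85 + 5*V (W(V) = -5*((5 + 11*(-2)) - V) = -5*((5 - 22) - V) = -5*(-17 - V) = 85 + 5*V)
(-19173 + W(106))*(H(-104) + D(157, 116)) = (-19173 + (85 + 5*106))*(-104 + 2*157) = (-19173 + (85 + 530))*(-104 + 314) = (-19173 + 615)*210 = -18558*210 = -3897180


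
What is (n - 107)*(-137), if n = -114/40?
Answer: 300989/20 ≈ 15049.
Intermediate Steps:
n = -57/20 (n = -114*1/40 = -57/20 ≈ -2.8500)
(n - 107)*(-137) = (-57/20 - 107)*(-137) = -2197/20*(-137) = 300989/20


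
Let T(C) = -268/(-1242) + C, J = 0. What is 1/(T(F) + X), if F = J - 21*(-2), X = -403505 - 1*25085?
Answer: -621/266128174 ≈ -2.3335e-6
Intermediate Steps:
X = -428590 (X = -403505 - 25085 = -428590)
F = 42 (F = 0 - 21*(-2) = 0 + 42 = 42)
T(C) = 134/621 + C (T(C) = -268*(-1/1242) + C = 134/621 + C)
1/(T(F) + X) = 1/((134/621 + 42) - 428590) = 1/(26216/621 - 428590) = 1/(-266128174/621) = -621/266128174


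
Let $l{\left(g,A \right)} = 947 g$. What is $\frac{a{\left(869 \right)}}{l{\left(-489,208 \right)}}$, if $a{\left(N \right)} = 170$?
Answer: $- \frac{170}{463083} \approx -0.00036711$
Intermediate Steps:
$\frac{a{\left(869 \right)}}{l{\left(-489,208 \right)}} = \frac{170}{947 \left(-489\right)} = \frac{170}{-463083} = 170 \left(- \frac{1}{463083}\right) = - \frac{170}{463083}$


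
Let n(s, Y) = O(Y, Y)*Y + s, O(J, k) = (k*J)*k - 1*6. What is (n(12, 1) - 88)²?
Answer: 6561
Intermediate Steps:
O(J, k) = -6 + J*k² (O(J, k) = (J*k)*k - 6 = J*k² - 6 = -6 + J*k²)
n(s, Y) = s + Y*(-6 + Y³) (n(s, Y) = (-6 + Y*Y²)*Y + s = (-6 + Y³)*Y + s = Y*(-6 + Y³) + s = s + Y*(-6 + Y³))
(n(12, 1) - 88)² = ((12 + 1*(-6 + 1³)) - 88)² = ((12 + 1*(-6 + 1)) - 88)² = ((12 + 1*(-5)) - 88)² = ((12 - 5) - 88)² = (7 - 88)² = (-81)² = 6561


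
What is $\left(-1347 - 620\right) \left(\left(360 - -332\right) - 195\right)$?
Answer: $-977599$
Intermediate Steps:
$\left(-1347 - 620\right) \left(\left(360 - -332\right) - 195\right) = \left(-1347 - 620\right) \left(\left(360 + 332\right) - 195\right) = \left(-1347 + \left(-711 + 91\right)\right) \left(692 - 195\right) = \left(-1347 - 620\right) 497 = \left(-1967\right) 497 = -977599$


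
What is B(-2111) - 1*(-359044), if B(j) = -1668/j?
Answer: 757943552/2111 ≈ 3.5905e+5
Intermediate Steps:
B(-2111) - 1*(-359044) = -1668/(-2111) - 1*(-359044) = -1668*(-1/2111) + 359044 = 1668/2111 + 359044 = 757943552/2111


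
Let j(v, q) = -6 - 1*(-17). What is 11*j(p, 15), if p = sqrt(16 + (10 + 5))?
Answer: 121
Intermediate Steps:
p = sqrt(31) (p = sqrt(16 + 15) = sqrt(31) ≈ 5.5678)
j(v, q) = 11 (j(v, q) = -6 + 17 = 11)
11*j(p, 15) = 11*11 = 121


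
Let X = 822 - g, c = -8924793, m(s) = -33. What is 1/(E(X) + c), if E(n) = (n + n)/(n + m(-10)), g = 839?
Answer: -25/223119808 ≈ -1.1205e-7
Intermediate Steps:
X = -17 (X = 822 - 1*839 = 822 - 839 = -17)
E(n) = 2*n/(-33 + n) (E(n) = (n + n)/(n - 33) = (2*n)/(-33 + n) = 2*n/(-33 + n))
1/(E(X) + c) = 1/(2*(-17)/(-33 - 17) - 8924793) = 1/(2*(-17)/(-50) - 8924793) = 1/(2*(-17)*(-1/50) - 8924793) = 1/(17/25 - 8924793) = 1/(-223119808/25) = -25/223119808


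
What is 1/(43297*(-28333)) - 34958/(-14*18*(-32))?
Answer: -3063154551373/706598726976 ≈ -4.3351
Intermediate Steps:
1/(43297*(-28333)) - 34958/(-14*18*(-32)) = (1/43297)*(-1/28333) - 34958/((-252*(-32))) = -1/1226733901 - 34958/8064 = -1/1226733901 - 34958*1/8064 = -1/1226733901 - 2497/576 = -3063154551373/706598726976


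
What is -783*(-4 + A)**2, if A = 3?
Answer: -783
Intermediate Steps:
-783*(-4 + A)**2 = -783*(-4 + 3)**2 = -783*(-1)**2 = -783*1 = -783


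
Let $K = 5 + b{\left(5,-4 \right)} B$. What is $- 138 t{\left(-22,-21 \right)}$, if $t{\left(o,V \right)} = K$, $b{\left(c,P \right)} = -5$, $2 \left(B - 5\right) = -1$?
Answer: $2415$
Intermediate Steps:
$B = \frac{9}{2}$ ($B = 5 + \frac{1}{2} \left(-1\right) = 5 - \frac{1}{2} = \frac{9}{2} \approx 4.5$)
$K = - \frac{35}{2}$ ($K = 5 - \frac{45}{2} = - \frac{35}{2} \approx -17.5$)
$t{\left(o,V \right)} = - \frac{35}{2}$
$- 138 t{\left(-22,-21 \right)} = \left(-138\right) \left(- \frac{35}{2}\right) = 2415$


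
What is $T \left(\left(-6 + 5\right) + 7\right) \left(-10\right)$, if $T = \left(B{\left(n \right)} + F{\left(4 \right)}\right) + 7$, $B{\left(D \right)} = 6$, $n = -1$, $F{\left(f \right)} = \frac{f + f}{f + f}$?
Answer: $-840$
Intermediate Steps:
$F{\left(f \right)} = 1$ ($F{\left(f \right)} = \frac{2 f}{2 f} = 2 f \frac{1}{2 f} = 1$)
$T = 14$ ($T = \left(6 + 1\right) + 7 = 7 + 7 = 14$)
$T \left(\left(-6 + 5\right) + 7\right) \left(-10\right) = 14 \left(\left(-6 + 5\right) + 7\right) \left(-10\right) = 14 \left(-1 + 7\right) \left(-10\right) = 14 \cdot 6 \left(-10\right) = 84 \left(-10\right) = -840$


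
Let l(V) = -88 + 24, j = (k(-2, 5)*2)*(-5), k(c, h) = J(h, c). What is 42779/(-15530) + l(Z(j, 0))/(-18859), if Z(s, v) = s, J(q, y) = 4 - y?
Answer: -805775241/292880270 ≈ -2.7512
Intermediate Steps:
k(c, h) = 4 - c
j = -60 (j = ((4 - 1*(-2))*2)*(-5) = ((4 + 2)*2)*(-5) = (6*2)*(-5) = 12*(-5) = -60)
l(V) = -64
42779/(-15530) + l(Z(j, 0))/(-18859) = 42779/(-15530) - 64/(-18859) = 42779*(-1/15530) - 64*(-1/18859) = -42779/15530 + 64/18859 = -805775241/292880270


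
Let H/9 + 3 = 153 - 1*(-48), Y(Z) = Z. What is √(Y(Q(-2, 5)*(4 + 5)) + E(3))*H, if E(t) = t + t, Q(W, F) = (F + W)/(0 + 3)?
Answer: 1782*√15 ≈ 6901.7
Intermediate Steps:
Q(W, F) = F/3 + W/3 (Q(W, F) = (F + W)/3 = (F + W)*(⅓) = F/3 + W/3)
E(t) = 2*t
H = 1782 (H = -27 + 9*(153 - 1*(-48)) = -27 + 9*(153 + 48) = -27 + 9*201 = -27 + 1809 = 1782)
√(Y(Q(-2, 5)*(4 + 5)) + E(3))*H = √(((⅓)*5 + (⅓)*(-2))*(4 + 5) + 2*3)*1782 = √((5/3 - ⅔)*9 + 6)*1782 = √(1*9 + 6)*1782 = √(9 + 6)*1782 = √15*1782 = 1782*√15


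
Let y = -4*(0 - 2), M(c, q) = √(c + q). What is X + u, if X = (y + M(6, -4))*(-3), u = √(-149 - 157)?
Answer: -24 - 3*√2 + 3*I*√34 ≈ -28.243 + 17.493*I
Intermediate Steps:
y = 8 (y = -4*(-2) = 8)
u = 3*I*√34 (u = √(-306) = 3*I*√34 ≈ 17.493*I)
X = -24 - 3*√2 (X = (8 + √(6 - 4))*(-3) = (8 + √2)*(-3) = -24 - 3*√2 ≈ -28.243)
X + u = (-24 - 3*√2) + 3*I*√34 = -24 - 3*√2 + 3*I*√34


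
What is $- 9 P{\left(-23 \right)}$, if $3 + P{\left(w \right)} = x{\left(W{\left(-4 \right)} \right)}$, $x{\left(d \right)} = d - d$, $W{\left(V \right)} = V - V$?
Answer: $27$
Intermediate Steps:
$W{\left(V \right)} = 0$
$x{\left(d \right)} = 0$
$P{\left(w \right)} = -3$ ($P{\left(w \right)} = -3 + 0 = -3$)
$- 9 P{\left(-23 \right)} = \left(-9\right) \left(-3\right) = 27$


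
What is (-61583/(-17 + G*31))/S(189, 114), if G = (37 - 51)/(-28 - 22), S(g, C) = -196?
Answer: -1539575/40768 ≈ -37.764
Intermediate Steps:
G = 7/25 (G = -14/(-50) = -14*(-1/50) = 7/25 ≈ 0.28000)
(-61583/(-17 + G*31))/S(189, 114) = -61583/(-17 + (7/25)*31)/(-196) = -61583/(-17 + 217/25)*(-1/196) = -61583/(-208/25)*(-1/196) = -61583*(-25/208)*(-1/196) = (1539575/208)*(-1/196) = -1539575/40768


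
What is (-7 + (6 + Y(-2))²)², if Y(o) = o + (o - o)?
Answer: 81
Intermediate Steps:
Y(o) = o (Y(o) = o + 0 = o)
(-7 + (6 + Y(-2))²)² = (-7 + (6 - 2)²)² = (-7 + 4²)² = (-7 + 16)² = 9² = 81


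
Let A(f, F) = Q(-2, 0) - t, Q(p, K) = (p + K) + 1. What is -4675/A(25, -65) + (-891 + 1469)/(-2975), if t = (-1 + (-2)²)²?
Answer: 163557/350 ≈ 467.31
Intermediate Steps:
Q(p, K) = 1 + K + p (Q(p, K) = (K + p) + 1 = 1 + K + p)
t = 9 (t = (-1 + 4)² = 3² = 9)
A(f, F) = -10 (A(f, F) = (1 + 0 - 2) - 1*9 = -1 - 9 = -10)
-4675/A(25, -65) + (-891 + 1469)/(-2975) = -4675/(-10) + (-891 + 1469)/(-2975) = -4675*(-⅒) + 578*(-1/2975) = 935/2 - 34/175 = 163557/350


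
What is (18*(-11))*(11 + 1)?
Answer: -2376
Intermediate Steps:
(18*(-11))*(11 + 1) = -198*12 = -2376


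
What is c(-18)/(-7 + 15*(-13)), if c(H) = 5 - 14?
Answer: 9/202 ≈ 0.044554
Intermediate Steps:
c(H) = -9
c(-18)/(-7 + 15*(-13)) = -9/(-7 + 15*(-13)) = -9/(-7 - 195) = -9/(-202) = -9*(-1/202) = 9/202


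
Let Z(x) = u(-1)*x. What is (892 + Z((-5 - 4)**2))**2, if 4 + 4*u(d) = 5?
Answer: 13315201/16 ≈ 8.3220e+5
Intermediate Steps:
u(d) = 1/4 (u(d) = -1 + (1/4)*5 = -1 + 5/4 = 1/4)
Z(x) = x/4
(892 + Z((-5 - 4)**2))**2 = (892 + (-5 - 4)**2/4)**2 = (892 + (1/4)*(-9)**2)**2 = (892 + (1/4)*81)**2 = (892 + 81/4)**2 = (3649/4)**2 = 13315201/16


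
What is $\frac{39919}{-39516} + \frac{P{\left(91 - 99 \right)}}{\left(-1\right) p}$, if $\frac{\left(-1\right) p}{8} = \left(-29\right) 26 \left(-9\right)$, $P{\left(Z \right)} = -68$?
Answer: $- \frac{22602185}{22346298} \approx -1.0115$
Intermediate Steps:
$p = -54288$ ($p = - 8 \left(-29\right) 26 \left(-9\right) = - 8 \left(\left(-754\right) \left(-9\right)\right) = \left(-8\right) 6786 = -54288$)
$\frac{39919}{-39516} + \frac{P{\left(91 - 99 \right)}}{\left(-1\right) p} = \frac{39919}{-39516} - \frac{68}{\left(-1\right) \left(-54288\right)} = 39919 \left(- \frac{1}{39516}\right) - \frac{68}{54288} = - \frac{39919}{39516} - \frac{17}{13572} = - \frac{22602185}{22346298}$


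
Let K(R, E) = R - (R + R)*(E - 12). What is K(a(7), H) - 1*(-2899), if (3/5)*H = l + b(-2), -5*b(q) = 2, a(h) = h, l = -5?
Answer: 3200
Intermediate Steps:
b(q) = -⅖ (b(q) = -⅕*2 = -⅖)
H = -9 (H = 5*(-5 - ⅖)/3 = (5/3)*(-27/5) = -9)
K(R, E) = R - 2*R*(-12 + E)
K(a(7), H) - 1*(-2899) = 7*(25 - 2*(-9)) - 1*(-2899) = 7*(25 + 18) + 2899 = 7*43 + 2899 = 301 + 2899 = 3200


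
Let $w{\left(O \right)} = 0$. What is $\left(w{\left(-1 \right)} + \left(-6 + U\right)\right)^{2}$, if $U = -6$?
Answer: $144$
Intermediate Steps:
$\left(w{\left(-1 \right)} + \left(-6 + U\right)\right)^{2} = \left(0 - 12\right)^{2} = \left(-12\right)^{2} = 144$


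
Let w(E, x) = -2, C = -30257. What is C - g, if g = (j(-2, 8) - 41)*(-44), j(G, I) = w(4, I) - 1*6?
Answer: -32413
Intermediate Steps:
j(G, I) = -8 (j(G, I) = -2 - 1*6 = -2 - 6 = -8)
g = 2156 (g = (-8 - 41)*(-44) = -49*(-44) = 2156)
C - g = -30257 - 1*2156 = -30257 - 2156 = -32413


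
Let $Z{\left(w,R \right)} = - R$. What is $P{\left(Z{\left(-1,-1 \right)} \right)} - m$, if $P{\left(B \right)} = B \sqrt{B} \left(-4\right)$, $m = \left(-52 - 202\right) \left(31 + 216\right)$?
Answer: $62734$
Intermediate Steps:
$m = -62738$ ($m = \left(-254\right) 247 = -62738$)
$P{\left(B \right)} = - 4 B^{\frac{3}{2}}$ ($P{\left(B \right)} = B^{\frac{3}{2}} \left(-4\right) = - 4 B^{\frac{3}{2}}$)
$P{\left(Z{\left(-1,-1 \right)} \right)} - m = - 4 \left(\left(-1\right) \left(-1\right)\right)^{\frac{3}{2}} - -62738 = - 4 \cdot 1^{\frac{3}{2}} + 62738 = \left(-4\right) 1 + 62738 = -4 + 62738 = 62734$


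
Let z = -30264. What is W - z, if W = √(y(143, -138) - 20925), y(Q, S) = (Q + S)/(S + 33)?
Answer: 30264 + I*√9227946/21 ≈ 30264.0 + 144.66*I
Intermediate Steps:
y(Q, S) = (Q + S)/(33 + S)
W = I*√9227946/21 (W = √((143 - 138)/(33 - 138) - 20925) = √(5/(-105) - 20925) = √(-1/105*5 - 20925) = √(-1/21 - 20925) = √(-439426/21) = I*√9227946/21 ≈ 144.66*I)
W - z = I*√9227946/21 - 1*(-30264) = I*√9227946/21 + 30264 = 30264 + I*√9227946/21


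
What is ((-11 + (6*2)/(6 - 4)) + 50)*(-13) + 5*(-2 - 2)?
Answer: -605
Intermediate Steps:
((-11 + (6*2)/(6 - 4)) + 50)*(-13) + 5*(-2 - 2) = ((-11 + 12/2) + 50)*(-13) + 5*(-4) = ((-11 + 12*(½)) + 50)*(-13) - 20 = ((-11 + 6) + 50)*(-13) - 20 = (-5 + 50)*(-13) - 20 = 45*(-13) - 20 = -585 - 20 = -605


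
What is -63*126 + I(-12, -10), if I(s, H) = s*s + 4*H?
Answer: -7834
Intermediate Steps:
I(s, H) = s² + 4*H
-63*126 + I(-12, -10) = -63*126 + ((-12)² + 4*(-10)) = -7938 + (144 - 40) = -7938 + 104 = -7834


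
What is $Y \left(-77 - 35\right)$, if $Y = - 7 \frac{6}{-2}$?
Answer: $-2352$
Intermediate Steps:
$Y = 21$ ($Y = - 7 \cdot 6 \left(- \frac{1}{2}\right) = \left(-7\right) \left(-3\right) = 21$)
$Y \left(-77 - 35\right) = 21 \left(-77 - 35\right) = 21 \left(-112\right) = -2352$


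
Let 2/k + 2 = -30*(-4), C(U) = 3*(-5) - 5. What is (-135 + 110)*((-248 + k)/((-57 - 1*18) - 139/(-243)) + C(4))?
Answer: 444653675/1067074 ≈ 416.70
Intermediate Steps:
C(U) = -20 (C(U) = -15 - 5 = -20)
k = 1/59 (k = 2/(-2 - 30*(-4)) = 2/(-2 + 120) = 2/118 = 2*(1/118) = 1/59 ≈ 0.016949)
(-135 + 110)*((-248 + k)/((-57 - 1*18) - 139/(-243)) + C(4)) = (-135 + 110)*((-248 + 1/59)/((-57 - 1*18) - 139/(-243)) - 20) = -25*(-14631/(59*((-57 - 18) - 139*(-1/243))) - 20) = -25*(-14631/(59*(-75 + 139/243)) - 20) = -25*(-14631/(59*(-18086/243)) - 20) = -25*(-14631/59*(-243/18086) - 20) = -25*(3555333/1067074 - 20) = -25*(-17786147/1067074) = 444653675/1067074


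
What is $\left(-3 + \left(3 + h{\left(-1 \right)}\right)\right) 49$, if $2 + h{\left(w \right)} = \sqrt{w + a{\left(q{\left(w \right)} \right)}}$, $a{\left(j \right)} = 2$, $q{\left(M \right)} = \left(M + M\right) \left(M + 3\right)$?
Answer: $-49$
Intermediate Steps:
$q{\left(M \right)} = 2 M \left(3 + M\right)$
$h{\left(w \right)} = -2 + \sqrt{2 + w}$ ($h{\left(w \right)} = -2 + \sqrt{w + 2} = -2 + \sqrt{2 + w}$)
$\left(-3 + \left(3 + h{\left(-1 \right)}\right)\right) 49 = \left(-3 + \left(3 - \left(2 - \sqrt{2 - 1}\right)\right)\right) 49 = \left(-3 + \left(3 - \left(2 - \sqrt{1}\right)\right)\right) 49 = \left(-3 + \left(3 + \left(-2 + 1\right)\right)\right) 49 = \left(-3 + \left(3 - 1\right)\right) 49 = \left(-3 + 2\right) 49 = \left(-1\right) 49 = -49$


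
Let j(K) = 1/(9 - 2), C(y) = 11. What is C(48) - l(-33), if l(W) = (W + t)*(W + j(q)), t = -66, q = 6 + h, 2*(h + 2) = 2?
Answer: -22693/7 ≈ -3241.9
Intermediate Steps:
h = -1 (h = -2 + (½)*2 = -2 + 1 = -1)
q = 5 (q = 6 - 1 = 5)
j(K) = ⅐ (j(K) = 1/7 = ⅐)
l(W) = (-66 + W)*(⅐ + W) (l(W) = (W - 66)*(W + ⅐) = (-66 + W)*(⅐ + W))
C(48) - l(-33) = 11 - (-66/7 + (-33)² - 461/7*(-33)) = 11 - (-66/7 + 1089 + 15213/7) = 11 - 1*22770/7 = 11 - 22770/7 = -22693/7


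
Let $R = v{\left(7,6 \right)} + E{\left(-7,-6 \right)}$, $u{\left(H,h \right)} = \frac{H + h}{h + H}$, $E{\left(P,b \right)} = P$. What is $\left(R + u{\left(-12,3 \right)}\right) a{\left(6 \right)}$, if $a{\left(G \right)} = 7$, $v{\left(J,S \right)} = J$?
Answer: $7$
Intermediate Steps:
$u{\left(H,h \right)} = 1$ ($u{\left(H,h \right)} = \frac{H + h}{H + h} = 1$)
$R = 0$ ($R = 7 - 7 = 0$)
$\left(R + u{\left(-12,3 \right)}\right) a{\left(6 \right)} = \left(0 + 1\right) 7 = 1 \cdot 7 = 7$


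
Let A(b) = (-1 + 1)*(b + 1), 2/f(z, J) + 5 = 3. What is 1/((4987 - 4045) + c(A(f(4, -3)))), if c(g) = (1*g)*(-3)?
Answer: 1/942 ≈ 0.0010616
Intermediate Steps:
f(z, J) = -1 (f(z, J) = 2/(-5 + 3) = 2/(-2) = 2*(-1/2) = -1)
A(b) = 0 (A(b) = 0*(1 + b) = 0)
c(g) = -3*g (c(g) = g*(-3) = -3*g)
1/((4987 - 4045) + c(A(f(4, -3)))) = 1/((4987 - 4045) - 3*0) = 1/(942 + 0) = 1/942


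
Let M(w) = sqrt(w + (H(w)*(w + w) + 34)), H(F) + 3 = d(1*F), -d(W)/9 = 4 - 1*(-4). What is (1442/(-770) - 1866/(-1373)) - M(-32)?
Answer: -38789/75515 - 49*sqrt(2) ≈ -69.810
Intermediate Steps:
d(W) = -72 (d(W) = -9*(4 - 1*(-4)) = -9*(4 + 4) = -9*8 = -72)
H(F) = -75 (H(F) = -3 - 72 = -75)
M(w) = sqrt(34 - 149*w) (M(w) = sqrt(w + (-75*(w + w) + 34)) = sqrt(w + (-150*w + 34)) = sqrt(w + (34 - 150*w)) = sqrt(34 - 149*w))
(1442/(-770) - 1866/(-1373)) - M(-32) = (1442/(-770) - 1866/(-1373)) - sqrt(34 - 149*(-32)) = (1442*(-1/770) - 1866*(-1/1373)) - sqrt(34 + 4768) = (-103/55 + 1866/1373) - sqrt(4802) = -38789/75515 - 49*sqrt(2)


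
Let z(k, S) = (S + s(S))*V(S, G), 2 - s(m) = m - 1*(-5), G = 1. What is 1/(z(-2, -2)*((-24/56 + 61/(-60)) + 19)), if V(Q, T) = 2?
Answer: -70/7373 ≈ -0.0094941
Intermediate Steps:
s(m) = -3 - m (s(m) = 2 - (m - 1*(-5)) = 2 - (m + 5) = 2 - (5 + m) = 2 + (-5 - m) = -3 - m)
z(k, S) = -6 (z(k, S) = (S + (-3 - S))*2 = -3*2 = -6)
1/(z(-2, -2)*((-24/56 + 61/(-60)) + 19)) = 1/(-6*((-24/56 + 61/(-60)) + 19)) = 1/(-6*((-24*1/56 + 61*(-1/60)) + 19)) = 1/(-6*((-3/7 - 61/60) + 19)) = 1/(-6*(-607/420 + 19)) = 1/(-6*7373/420) = 1/(-7373/70) = -70/7373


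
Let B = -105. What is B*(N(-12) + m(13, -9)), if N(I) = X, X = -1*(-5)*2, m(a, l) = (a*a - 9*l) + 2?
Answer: -27510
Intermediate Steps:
m(a, l) = 2 + a**2 - 9*l (m(a, l) = (a**2 - 9*l) + 2 = 2 + a**2 - 9*l)
X = 10 (X = 5*2 = 10)
N(I) = 10
B*(N(-12) + m(13, -9)) = -105*(10 + (2 + 13**2 - 9*(-9))) = -105*(10 + (2 + 169 + 81)) = -105*(10 + 252) = -105*262 = -27510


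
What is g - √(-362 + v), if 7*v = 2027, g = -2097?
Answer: -2097 - 13*I*√21/7 ≈ -2097.0 - 8.5105*I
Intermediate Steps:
v = 2027/7 (v = (⅐)*2027 = 2027/7 ≈ 289.57)
g - √(-362 + v) = -2097 - √(-362 + 2027/7) = -2097 - √(-507/7) = -2097 - 13*I*√21/7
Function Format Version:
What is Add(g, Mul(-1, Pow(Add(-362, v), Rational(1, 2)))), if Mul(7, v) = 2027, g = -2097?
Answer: Add(-2097, Mul(Rational(-13, 7), I, Pow(21, Rational(1, 2)))) ≈ Add(-2097.0, Mul(-8.5105, I))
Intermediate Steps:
v = Rational(2027, 7) (v = Mul(Rational(1, 7), 2027) = Rational(2027, 7) ≈ 289.57)
Add(g, Mul(-1, Pow(Add(-362, v), Rational(1, 2)))) = Add(-2097, Mul(-1, Pow(Add(-362, Rational(2027, 7)), Rational(1, 2)))) = Add(-2097, Mul(-1, Pow(Rational(-507, 7), Rational(1, 2)))) = Add(-2097, Mul(-1, Mul(Rational(13, 7), I, Pow(21, Rational(1, 2))))) = Add(-2097, Mul(Rational(-13, 7), I, Pow(21, Rational(1, 2))))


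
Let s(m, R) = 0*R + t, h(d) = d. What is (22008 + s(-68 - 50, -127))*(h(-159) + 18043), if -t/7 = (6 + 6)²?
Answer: 375564000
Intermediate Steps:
t = -1008 (t = -7*(6 + 6)² = -7*12² = -7*144 = -1008)
s(m, R) = -1008 (s(m, R) = 0*R - 1008 = 0 - 1008 = -1008)
(22008 + s(-68 - 50, -127))*(h(-159) + 18043) = (22008 - 1008)*(-159 + 18043) = 21000*17884 = 375564000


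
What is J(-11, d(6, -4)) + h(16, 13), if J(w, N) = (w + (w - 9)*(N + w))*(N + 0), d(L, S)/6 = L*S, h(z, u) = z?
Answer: -444800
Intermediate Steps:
d(L, S) = 6*L*S (d(L, S) = 6*(L*S) = 6*L*S)
J(w, N) = N*(w + (-9 + w)*(N + w)) (J(w, N) = (w + (-9 + w)*(N + w))*N = N*(w + (-9 + w)*(N + w)))
J(-11, d(6, -4)) + h(16, 13) = (6*6*(-4))*((-11)² - 54*6*(-4) - 8*(-11) + (6*6*(-4))*(-11)) + 16 = -144*(121 - 9*(-144) + 88 - 144*(-11)) + 16 = -144*(121 + 1296 + 88 + 1584) + 16 = -144*3089 + 16 = -444816 + 16 = -444800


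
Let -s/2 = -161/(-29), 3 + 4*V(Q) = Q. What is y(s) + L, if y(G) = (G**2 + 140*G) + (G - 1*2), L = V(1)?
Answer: -2430153/1682 ≈ -1444.8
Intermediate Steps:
V(Q) = -3/4 + Q/4
s = -322/29 (s = -(-322)/(-29) = -(-322)*(-1)/29 = -2*161/29 = -322/29 ≈ -11.103)
L = -1/2 (L = -3/4 + (1/4)*1 = -3/4 + 1/4 = -1/2 ≈ -0.50000)
y(G) = -2 + G**2 + 141*G (y(G) = (G**2 + 140*G) + (G - 2) = (G**2 + 140*G) + (-2 + G) = -2 + G**2 + 141*G)
y(s) + L = (-2 + (-322/29)**2 + 141*(-322/29)) - 1/2 = (-2 + 103684/841 - 45402/29) - 1/2 = -1214656/841 - 1/2 = -2430153/1682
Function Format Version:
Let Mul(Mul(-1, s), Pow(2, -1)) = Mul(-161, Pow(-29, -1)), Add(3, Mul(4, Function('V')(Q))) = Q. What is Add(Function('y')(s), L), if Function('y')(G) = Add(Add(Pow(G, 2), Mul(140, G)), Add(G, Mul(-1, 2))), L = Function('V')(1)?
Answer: Rational(-2430153, 1682) ≈ -1444.8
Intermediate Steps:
Function('V')(Q) = Add(Rational(-3, 4), Mul(Rational(1, 4), Q))
s = Rational(-322, 29) (s = Mul(-2, Mul(-161, Pow(-29, -1))) = Mul(-2, Mul(-161, Rational(-1, 29))) = Mul(-2, Rational(161, 29)) = Rational(-322, 29) ≈ -11.103)
L = Rational(-1, 2) (L = Add(Rational(-3, 4), Mul(Rational(1, 4), 1)) = Add(Rational(-3, 4), Rational(1, 4)) = Rational(-1, 2) ≈ -0.50000)
Function('y')(G) = Add(-2, Pow(G, 2), Mul(141, G)) (Function('y')(G) = Add(Add(Pow(G, 2), Mul(140, G)), Add(G, -2)) = Add(Add(Pow(G, 2), Mul(140, G)), Add(-2, G)) = Add(-2, Pow(G, 2), Mul(141, G)))
Add(Function('y')(s), L) = Add(Add(-2, Pow(Rational(-322, 29), 2), Mul(141, Rational(-322, 29))), Rational(-1, 2)) = Add(Add(-2, Rational(103684, 841), Rational(-45402, 29)), Rational(-1, 2)) = Add(Rational(-1214656, 841), Rational(-1, 2)) = Rational(-2430153, 1682)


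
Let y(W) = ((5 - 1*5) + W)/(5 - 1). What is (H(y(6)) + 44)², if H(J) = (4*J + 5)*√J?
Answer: 4235/2 + 484*√6 ≈ 3303.1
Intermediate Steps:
y(W) = W/4 (y(W) = ((5 - 5) + W)/4 = (0 + W)*(¼) = W*(¼) = W/4)
H(J) = √J*(5 + 4*J) (H(J) = (5 + 4*J)*√J = √J*(5 + 4*J))
(H(y(6)) + 44)² = (√((¼)*6)*(5 + 4*((¼)*6)) + 44)² = (√(3/2)*(5 + 4*(3/2)) + 44)² = ((√6/2)*(5 + 6) + 44)² = ((√6/2)*11 + 44)² = (11*√6/2 + 44)² = (44 + 11*√6/2)²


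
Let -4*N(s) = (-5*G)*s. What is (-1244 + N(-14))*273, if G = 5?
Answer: -726999/2 ≈ -3.6350e+5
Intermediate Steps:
N(s) = 25*s/4 (N(s) = -(-5*5)*s/4 = -(-25)*s/4 = 25*s/4)
(-1244 + N(-14))*273 = (-1244 + (25/4)*(-14))*273 = (-1244 - 175/2)*273 = -2663/2*273 = -726999/2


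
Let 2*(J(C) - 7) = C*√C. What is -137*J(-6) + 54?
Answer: -905 + 411*I*√6 ≈ -905.0 + 1006.7*I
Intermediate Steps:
J(C) = 7 + C^(3/2)/2 (J(C) = 7 + (C*√C)/2 = 7 + C^(3/2)/2)
-137*J(-6) + 54 = -137*(7 + (-6)^(3/2)/2) + 54 = -137*(7 + (-6*I*√6)/2) + 54 = -137*(7 - 3*I*√6) + 54 = (-959 + 411*I*√6) + 54 = -905 + 411*I*√6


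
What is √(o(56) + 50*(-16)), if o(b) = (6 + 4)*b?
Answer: 4*I*√15 ≈ 15.492*I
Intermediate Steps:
o(b) = 10*b
√(o(56) + 50*(-16)) = √(10*56 + 50*(-16)) = √(560 - 800) = √(-240) = 4*I*√15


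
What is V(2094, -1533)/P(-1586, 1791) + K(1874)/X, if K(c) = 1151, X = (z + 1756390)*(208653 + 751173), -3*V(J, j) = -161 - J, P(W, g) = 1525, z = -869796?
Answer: 127930054905203/259547671656420 ≈ 0.49290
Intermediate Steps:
V(J, j) = 161/3 + J/3 (V(J, j) = -(-161 - J)/3 = 161/3 + J/3)
X = 850975972644 (X = (-869796 + 1756390)*(208653 + 751173) = 886594*959826 = 850975972644)
V(2094, -1533)/P(-1586, 1791) + K(1874)/X = (161/3 + (⅓)*2094)/1525 + 1151/850975972644 = (161/3 + 698)*(1/1525) + 1151*(1/850975972644) = (2255/3)*(1/1525) + 1151/850975972644 = 451/915 + 1151/850975972644 = 127930054905203/259547671656420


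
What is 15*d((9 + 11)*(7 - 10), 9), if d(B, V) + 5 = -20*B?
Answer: 17925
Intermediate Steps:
d(B, V) = -5 - 20*B
15*d((9 + 11)*(7 - 10), 9) = 15*(-5 - 20*(9 + 11)*(7 - 10)) = 15*(-5 - 400*(-3)) = 15*(-5 - 20*(-60)) = 15*(-5 + 1200) = 15*1195 = 17925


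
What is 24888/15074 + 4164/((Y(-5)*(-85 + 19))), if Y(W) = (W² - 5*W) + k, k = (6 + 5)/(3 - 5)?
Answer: 1721320/7378723 ≈ 0.23328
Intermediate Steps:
k = -11/2 (k = 11/(-2) = 11*(-½) = -11/2 ≈ -5.5000)
Y(W) = -11/2 + W² - 5*W (Y(W) = (W² - 5*W) - 11/2 = -11/2 + W² - 5*W)
24888/15074 + 4164/((Y(-5)*(-85 + 19))) = 24888/15074 + 4164/(((-11/2 + (-5)² - 5*(-5))*(-85 + 19))) = 24888*(1/15074) + 4164/(((-11/2 + 25 + 25)*(-66))) = 12444/7537 + 4164/(((89/2)*(-66))) = 12444/7537 + 4164/(-2937) = 12444/7537 + 4164*(-1/2937) = 12444/7537 - 1388/979 = 1721320/7378723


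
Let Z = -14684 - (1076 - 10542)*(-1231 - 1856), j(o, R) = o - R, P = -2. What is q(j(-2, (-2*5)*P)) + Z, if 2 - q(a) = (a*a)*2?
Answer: -29237192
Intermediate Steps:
q(a) = 2 - 2*a**2 (q(a) = 2 - a*a*2 = 2 - a**2*2 = 2 - 2*a**2)
Z = -29236226 (Z = -14684 - (-9466)*(-3087) = -14684 - 1*29221542 = -14684 - 29221542 = -29236226)
q(j(-2, (-2*5)*P)) + Z = (2 - 2*(-2 - (-2*5)*(-2))**2) - 29236226 = (2 - 2*(-2 - (-10)*(-2))**2) - 29236226 = (2 - 2*(-2 - 1*20)**2) - 29236226 = (2 - 2*(-2 - 20)**2) - 29236226 = (2 - 2*(-22)**2) - 29236226 = (2 - 2*484) - 29236226 = (2 - 968) - 29236226 = -966 - 29236226 = -29237192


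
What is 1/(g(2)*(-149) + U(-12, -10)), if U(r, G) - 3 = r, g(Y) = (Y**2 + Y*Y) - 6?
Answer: -1/307 ≈ -0.0032573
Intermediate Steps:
g(Y) = -6 + 2*Y**2 (g(Y) = (Y**2 + Y**2) - 6 = 2*Y**2 - 6 = -6 + 2*Y**2)
U(r, G) = 3 + r
1/(g(2)*(-149) + U(-12, -10)) = 1/((-6 + 2*2**2)*(-149) + (3 - 12)) = 1/((-6 + 2*4)*(-149) - 9) = 1/((-6 + 8)*(-149) - 9) = 1/(2*(-149) - 9) = 1/(-298 - 9) = 1/(-307) = -1/307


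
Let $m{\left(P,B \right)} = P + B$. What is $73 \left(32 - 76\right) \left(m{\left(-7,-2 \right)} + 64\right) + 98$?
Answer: $-176562$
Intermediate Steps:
$m{\left(P,B \right)} = B + P$
$73 \left(32 - 76\right) \left(m{\left(-7,-2 \right)} + 64\right) + 98 = 73 \left(32 - 76\right) \left(\left(-2 - 7\right) + 64\right) + 98 = 73 \left(- 44 \left(-9 + 64\right)\right) + 98 = 73 \left(\left(-44\right) 55\right) + 98 = 73 \left(-2420\right) + 98 = -176660 + 98 = -176562$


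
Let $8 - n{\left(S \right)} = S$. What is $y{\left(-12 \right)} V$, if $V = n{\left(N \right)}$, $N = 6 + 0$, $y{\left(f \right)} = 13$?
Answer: $26$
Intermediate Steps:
$N = 6$
$n{\left(S \right)} = 8 - S$
$V = 2$ ($V = 8 - 6 = 2$)
$y{\left(-12 \right)} V = 13 \cdot 2 = 26$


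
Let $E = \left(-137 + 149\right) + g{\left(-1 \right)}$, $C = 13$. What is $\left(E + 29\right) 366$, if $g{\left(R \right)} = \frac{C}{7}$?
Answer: $\frac{109800}{7} \approx 15686.0$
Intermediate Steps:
$g{\left(R \right)} = \frac{13}{7}$
$E = \frac{97}{7}$ ($E = \left(-137 + 149\right) + \frac{13}{7} = 12 + \frac{13}{7} = \frac{97}{7} \approx 13.857$)
$\left(E + 29\right) 366 = \left(\frac{97}{7} + 29\right) 366 = \frac{300}{7} \cdot 366 = \frac{109800}{7}$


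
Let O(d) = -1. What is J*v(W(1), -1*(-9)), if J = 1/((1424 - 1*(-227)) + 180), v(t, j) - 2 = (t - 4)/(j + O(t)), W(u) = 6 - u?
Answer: 17/14648 ≈ 0.0011606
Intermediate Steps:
v(t, j) = 2 + (-4 + t)/(-1 + j) (v(t, j) = 2 + (t - 4)/(j - 1) = 2 + (-4 + t)/(-1 + j))
J = 1/1831 (J = 1/((1424 + 227) + 180) = 1/(1651 + 180) = 1/1831 ≈ 0.00054615)
J*v(W(1), -1*(-9)) = ((-6 + (6 - 1*1) + 2*(-1*(-9)))/(-1 - 1*(-9)))/1831 = ((-6 + (6 - 1) + 2*9)/(-1 + 9))/1831 = ((-6 + 5 + 18)/8)/1831 = ((⅛)*17)/1831 = (1/1831)*(17/8) = 17/14648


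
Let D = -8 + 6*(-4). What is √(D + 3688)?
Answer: 2*√914 ≈ 60.465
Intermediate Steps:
D = -32 (D = -8 - 24 = -32)
√(D + 3688) = √(-32 + 3688) = √3656 = 2*√914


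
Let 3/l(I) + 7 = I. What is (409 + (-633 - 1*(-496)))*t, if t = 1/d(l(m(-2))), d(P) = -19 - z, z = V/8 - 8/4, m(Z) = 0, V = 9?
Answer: -2176/145 ≈ -15.007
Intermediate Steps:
l(I) = 3/(-7 + I)
z = -7/8 (z = 9/8 - 8/4 = 9*(⅛) - 8*¼ = 9/8 - 2 = -7/8 ≈ -0.87500)
d(P) = -145/8 (d(P) = -19 - 1*(-7/8) = -19 + 7/8 = -145/8)
t = -8/145 (t = 1/(-145/8) = -8/145 ≈ -0.055172)
(409 + (-633 - 1*(-496)))*t = (409 + (-633 - 1*(-496)))*(-8/145) = (409 + (-633 + 496))*(-8/145) = (409 - 137)*(-8/145) = 272*(-8/145) = -2176/145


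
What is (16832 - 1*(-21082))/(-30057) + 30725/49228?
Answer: -314309689/493215332 ≈ -0.63727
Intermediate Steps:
(16832 - 1*(-21082))/(-30057) + 30725/49228 = (16832 + 21082)*(-1/30057) + 30725*(1/49228) = 37914*(-1/30057) + 30725/49228 = -12638/10019 + 30725/49228 = -314309689/493215332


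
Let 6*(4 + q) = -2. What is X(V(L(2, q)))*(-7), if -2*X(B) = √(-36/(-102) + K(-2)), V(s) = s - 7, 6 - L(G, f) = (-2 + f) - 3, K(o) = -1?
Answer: 7*I*√187/34 ≈ 2.8154*I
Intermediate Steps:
q = -13/3 (q = -4 + (⅙)*(-2) = -4 - ⅓ = -13/3 ≈ -4.3333)
L(G, f) = 11 - f (L(G, f) = 6 - ((-2 + f) - 3) = 6 - (-5 + f) = 6 + (5 - f) = 11 - f)
V(s) = -7 + s
X(B) = -I*√187/34 (X(B) = -√(-36/(-102) - 1)/2 = -√(-36*(-1/102) - 1)/2 = -√(6/17 - 1)/2 = -I*√187/34)
X(V(L(2, q)))*(-7) = -I*√187/34*(-7) = 7*I*√187/34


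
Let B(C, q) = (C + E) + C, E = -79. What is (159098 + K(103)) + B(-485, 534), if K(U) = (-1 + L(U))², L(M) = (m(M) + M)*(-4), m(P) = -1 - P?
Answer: 158058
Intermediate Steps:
B(C, q) = -79 + 2*C (B(C, q) = (C - 79) + C = (-79 + C) + C = -79 + 2*C)
L(M) = 4 (L(M) = ((-1 - M) + M)*(-4) = -1*(-4) = 4)
K(U) = 9 (K(U) = (-1 + 4)² = 3² = 9)
(159098 + K(103)) + B(-485, 534) = (159098 + 9) + (-79 + 2*(-485)) = 159107 + (-79 - 970) = 159107 - 1049 = 158058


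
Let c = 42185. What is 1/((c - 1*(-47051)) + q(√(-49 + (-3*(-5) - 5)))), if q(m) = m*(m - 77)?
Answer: I/(77*√39 + 89197*I) ≈ 1.1211e-5 + 6.0438e-8*I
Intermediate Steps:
q(m) = m*(-77 + m)
1/((c - 1*(-47051)) + q(√(-49 + (-3*(-5) - 5)))) = 1/((42185 - 1*(-47051)) + √(-49 + (-3*(-5) - 5))*(-77 + √(-49 + (-3*(-5) - 5)))) = 1/((42185 + 47051) + √(-49 + (15 - 5))*(-77 + √(-49 + (15 - 5)))) = 1/(89236 + √(-49 + 10)*(-77 + √(-49 + 10))) = 1/(89236 + √(-39)*(-77 + √(-39))) = 1/(89236 + (I*√39)*(-77 + I*√39)) = 1/(89236 + I*√39*(-77 + I*√39))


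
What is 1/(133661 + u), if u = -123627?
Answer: 1/10034 ≈ 9.9661e-5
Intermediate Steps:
1/(133661 + u) = 1/(133661 - 123627) = 1/10034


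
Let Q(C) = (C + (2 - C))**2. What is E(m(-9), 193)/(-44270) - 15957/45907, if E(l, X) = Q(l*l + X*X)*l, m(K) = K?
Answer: -352381869/1016151445 ≈ -0.34678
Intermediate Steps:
Q(C) = 4 (Q(C) = 2**2 = 4)
E(l, X) = 4*l
E(m(-9), 193)/(-44270) - 15957/45907 = (4*(-9))/(-44270) - 15957/45907 = -36*(-1/44270) - 15957*1/45907 = 18/22135 - 15957/45907 = -352381869/1016151445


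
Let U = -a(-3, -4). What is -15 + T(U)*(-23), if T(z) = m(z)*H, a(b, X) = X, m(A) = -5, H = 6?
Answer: 675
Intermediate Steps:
U = 4 (U = -1*(-4) = 4)
T(z) = -30 (T(z) = -5*6 = -30)
-15 + T(U)*(-23) = -15 - 30*(-23) = -15 + 690 = 675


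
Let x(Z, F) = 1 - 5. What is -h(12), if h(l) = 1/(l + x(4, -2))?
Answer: -1/8 ≈ -0.12500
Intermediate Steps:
x(Z, F) = -4
h(l) = 1/(-4 + l) (h(l) = 1/(l - 4) = 1/(-4 + l))
-h(12) = -1/(-4 + 12) = -1/8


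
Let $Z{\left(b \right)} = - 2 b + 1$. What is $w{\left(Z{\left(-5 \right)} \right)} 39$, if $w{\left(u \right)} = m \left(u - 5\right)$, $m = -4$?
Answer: $-936$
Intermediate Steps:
$Z{\left(b \right)} = 1 - 2 b$
$w{\left(u \right)} = 20 - 4 u$ ($w{\left(u \right)} = - 4 \left(u - 5\right) = - 4 \left(-5 + u\right) = 20 - 4 u$)
$w{\left(Z{\left(-5 \right)} \right)} 39 = \left(20 - 4 \left(1 - -10\right)\right) 39 = \left(20 - 4 \left(1 + 10\right)\right) 39 = \left(20 - 44\right) 39 = \left(-24\right) 39 = -936$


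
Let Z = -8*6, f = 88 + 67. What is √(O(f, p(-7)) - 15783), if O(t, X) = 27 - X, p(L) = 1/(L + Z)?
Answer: I*√47661845/55 ≈ 125.52*I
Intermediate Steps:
f = 155
Z = -48 (Z = -2*24 = -48)
p(L) = 1/(-48 + L) (p(L) = 1/(L - 48) = 1/(-48 + L))
√(O(f, p(-7)) - 15783) = √((27 - 1/(-48 - 7)) - 15783) = √((27 - 1/(-55)) - 15783) = √((27 - 1*(-1/55)) - 15783) = √((27 + 1/55) - 15783) = √(1486/55 - 15783) = √(-866579/55) = I*√47661845/55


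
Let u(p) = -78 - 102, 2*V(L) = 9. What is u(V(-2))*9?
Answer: -1620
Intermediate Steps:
V(L) = 9/2 (V(L) = (½)*9 = 9/2)
u(p) = -180
u(V(-2))*9 = -180*9 = -1620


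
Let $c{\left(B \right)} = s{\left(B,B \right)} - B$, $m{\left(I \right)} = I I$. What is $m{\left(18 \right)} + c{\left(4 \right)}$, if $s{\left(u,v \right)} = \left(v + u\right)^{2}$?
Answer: $384$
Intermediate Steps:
$m{\left(I \right)} = I^{2}$
$s{\left(u,v \right)} = \left(u + v\right)^{2}$
$c{\left(B \right)} = - B + 4 B^{2}$ ($c{\left(B \right)} = \left(B + B\right)^{2} - B = \left(2 B\right)^{2} - B = 4 B^{2} - B = - B + 4 B^{2}$)
$m{\left(18 \right)} + c{\left(4 \right)} = 18^{2} + 4 \left(-1 + 4 \cdot 4\right) = 324 + 4 \left(-1 + 16\right) = 324 + 4 \cdot 15 = 324 + 60 = 384$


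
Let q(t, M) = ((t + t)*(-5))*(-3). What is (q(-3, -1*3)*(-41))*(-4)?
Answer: -14760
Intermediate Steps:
q(t, M) = 30*t (q(t, M) = ((2*t)*(-5))*(-3) = -10*t*(-3) = 30*t)
(q(-3, -1*3)*(-41))*(-4) = ((30*(-3))*(-41))*(-4) = -90*(-41)*(-4) = 3690*(-4) = -14760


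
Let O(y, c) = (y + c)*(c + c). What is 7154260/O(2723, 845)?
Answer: 357713/301496 ≈ 1.1865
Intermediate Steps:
O(y, c) = 2*c*(c + y) (O(y, c) = (c + y)*(2*c) = 2*c*(c + y))
7154260/O(2723, 845) = 7154260/((2*845*(845 + 2723))) = 7154260/((2*845*3568)) = 7154260/6029920 = 7154260*(1/6029920) = 357713/301496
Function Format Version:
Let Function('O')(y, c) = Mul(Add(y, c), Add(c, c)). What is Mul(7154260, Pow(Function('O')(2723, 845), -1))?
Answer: Rational(357713, 301496) ≈ 1.1865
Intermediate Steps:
Function('O')(y, c) = Mul(2, c, Add(c, y)) (Function('O')(y, c) = Mul(Add(c, y), Mul(2, c)) = Mul(2, c, Add(c, y)))
Mul(7154260, Pow(Function('O')(2723, 845), -1)) = Mul(7154260, Pow(Mul(2, 845, Add(845, 2723)), -1)) = Mul(7154260, Pow(Mul(2, 845, 3568), -1)) = Mul(7154260, Pow(6029920, -1)) = Mul(7154260, Rational(1, 6029920)) = Rational(357713, 301496)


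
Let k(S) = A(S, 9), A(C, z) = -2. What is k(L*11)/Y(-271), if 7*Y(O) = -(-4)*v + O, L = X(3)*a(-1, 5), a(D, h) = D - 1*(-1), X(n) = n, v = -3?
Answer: 14/283 ≈ 0.049470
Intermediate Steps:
a(D, h) = 1 + D (a(D, h) = D + 1 = 1 + D)
L = 0 (L = 3*(1 - 1) = 3*0 = 0)
k(S) = -2
Y(O) = -12/7 + O/7 (Y(O) = (-(-4)*(-3) + O)/7 = (-4*3 + O)/7 = (-12 + O)/7 = -12/7 + O/7)
k(L*11)/Y(-271) = -2/(-12/7 + (⅐)*(-271)) = -2/(-12/7 - 271/7) = -2/(-283/7) = -2*(-7/283) = 14/283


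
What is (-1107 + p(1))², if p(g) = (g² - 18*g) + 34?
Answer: 1188100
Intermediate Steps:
p(g) = 34 + g² - 18*g
(-1107 + p(1))² = (-1107 + (34 + 1² - 18*1))² = (-1107 + (34 + 1 - 18))² = (-1107 + 17)² = (-1090)² = 1188100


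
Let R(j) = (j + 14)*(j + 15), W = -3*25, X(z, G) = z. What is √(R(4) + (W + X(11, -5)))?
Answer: √278 ≈ 16.673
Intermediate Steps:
W = -75
R(j) = (14 + j)*(15 + j)
√(R(4) + (W + X(11, -5))) = √((210 + 4² + 29*4) + (-75 + 11)) = √((210 + 16 + 116) - 64) = √(342 - 64) = √278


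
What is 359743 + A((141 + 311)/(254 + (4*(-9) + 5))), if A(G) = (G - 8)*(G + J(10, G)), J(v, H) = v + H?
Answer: 17885485159/49729 ≈ 3.5966e+5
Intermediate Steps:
J(v, H) = H + v
A(G) = (-8 + G)*(10 + 2*G) (A(G) = (G - 8)*(G + (G + 10)) = (-8 + G)*(G + (10 + G)) = (-8 + G)*(10 + 2*G))
359743 + A((141 + 311)/(254 + (4*(-9) + 5))) = 359743 + (-80 - 6*(141 + 311)/(254 + (4*(-9) + 5)) + 2*((141 + 311)/(254 + (4*(-9) + 5)))**2) = 359743 + (-80 - 2712/(254 + (-36 + 5)) + 2*(452/(254 + (-36 + 5)))**2) = 359743 + (-80 - 2712/(254 - 31) + 2*(452/(254 - 31))**2) = 359743 + (-80 - 2712/223 + 2*(452/223)**2) = 359743 + (-80 - 2712/223 + 2*(452*(1/223))**2) = 359743 + (-80 - 6*452/223 + 2*(452/223)**2) = 359743 + (-80 - 2712/223 + 2*(204304/49729)) = 359743 + (-80 - 2712/223 + 408608/49729) = 359743 - 4174488/49729 = 17885485159/49729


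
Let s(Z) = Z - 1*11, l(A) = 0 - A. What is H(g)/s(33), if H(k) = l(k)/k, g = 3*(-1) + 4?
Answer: -1/22 ≈ -0.045455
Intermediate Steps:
l(A) = -A
s(Z) = -11 + Z (s(Z) = Z - 11 = -11 + Z)
g = 1 (g = -3 + 4 = 1)
H(k) = -1 (H(k) = (-k)/k = -1)
H(g)/s(33) = -1/(-11 + 33) = -1/22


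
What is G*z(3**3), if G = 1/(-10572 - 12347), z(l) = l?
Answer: -27/22919 ≈ -0.0011781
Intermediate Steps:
G = -1/22919 (G = 1/(-22919) = -1/22919 ≈ -4.3632e-5)
G*z(3**3) = -1/22919*3**3 = -1/22919*27 = -27/22919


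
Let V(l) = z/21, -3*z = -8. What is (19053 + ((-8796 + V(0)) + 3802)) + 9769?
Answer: 1501172/63 ≈ 23828.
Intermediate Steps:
z = 8/3 (z = -⅓*(-8) = 8/3 ≈ 2.6667)
V(l) = 8/63 (V(l) = (8/3)/21 = (8/3)*(1/21) = 8/63)
(19053 + ((-8796 + V(0)) + 3802)) + 9769 = (19053 + ((-8796 + 8/63) + 3802)) + 9769 = (19053 + (-554140/63 + 3802)) + 9769 = (19053 - 314614/63) + 9769 = 885725/63 + 9769 = 1501172/63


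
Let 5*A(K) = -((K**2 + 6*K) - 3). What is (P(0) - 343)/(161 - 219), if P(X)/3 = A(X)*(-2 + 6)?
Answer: 1679/290 ≈ 5.7897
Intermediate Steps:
A(K) = 3/5 - 6*K/5 - K**2/5 (A(K) = (-((K**2 + 6*K) - 3))/5 = (-(-3 + K**2 + 6*K))/5 = (3 - K**2 - 6*K)/5 = 3/5 - 6*K/5 - K**2/5)
P(X) = 36/5 - 72*X/5 - 12*X**2/5 (P(X) = 3*((3/5 - 6*X/5 - X**2/5)*(-2 + 6)) = 3*((3/5 - 6*X/5 - X**2/5)*4) = 3*(12/5 - 24*X/5 - 4*X**2/5) = 36/5 - 72*X/5 - 12*X**2/5)
(P(0) - 343)/(161 - 219) = ((36/5 - 72/5*0 - 12/5*0**2) - 343)/(161 - 219) = ((36/5 + 0 - 12/5*0) - 343)/(-58) = ((36/5 + 0 + 0) - 343)*(-1/58) = (36/5 - 343)*(-1/58) = -1679/5*(-1/58) = 1679/290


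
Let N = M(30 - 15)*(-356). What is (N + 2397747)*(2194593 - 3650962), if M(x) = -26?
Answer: -3505484552107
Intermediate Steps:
N = 9256 (N = -26*(-356) = 9256)
(N + 2397747)*(2194593 - 3650962) = (9256 + 2397747)*(2194593 - 3650962) = 2407003*(-1456369) = -3505484552107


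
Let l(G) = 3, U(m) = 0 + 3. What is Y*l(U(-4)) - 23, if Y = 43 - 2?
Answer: 100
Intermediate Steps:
U(m) = 3
Y = 41
Y*l(U(-4)) - 23 = 41*3 - 23 = 123 - 23 = 100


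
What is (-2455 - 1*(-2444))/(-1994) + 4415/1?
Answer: 8803521/1994 ≈ 4415.0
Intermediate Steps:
(-2455 - 1*(-2444))/(-1994) + 4415/1 = (-2455 + 2444)*(-1/1994) + 4415*1 = -11*(-1/1994) + 4415 = 11/1994 + 4415 = 8803521/1994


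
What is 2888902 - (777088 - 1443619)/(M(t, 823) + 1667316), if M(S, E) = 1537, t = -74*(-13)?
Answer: 4821153435937/1668853 ≈ 2.8889e+6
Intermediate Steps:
t = 962
2888902 - (777088 - 1443619)/(M(t, 823) + 1667316) = 2888902 - (777088 - 1443619)/(1537 + 1667316) = 2888902 - (-666531)/1668853 = 2888902 - 1*(-666531/1668853) = 2888902 + 666531/1668853 = 4821153435937/1668853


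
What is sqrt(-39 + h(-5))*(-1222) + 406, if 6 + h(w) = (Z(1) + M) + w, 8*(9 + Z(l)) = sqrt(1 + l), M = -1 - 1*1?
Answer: 406 - 611*sqrt(-976 + 2*sqrt(2))/2 ≈ 406.0 - 9530.3*I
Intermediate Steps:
M = -2 (M = -1 - 1 = -2)
Z(l) = -9 + sqrt(1 + l)/8
h(w) = -17 + w + sqrt(2)/8 (h(w) = -6 + (((-9 + sqrt(1 + 1)/8) - 2) + w) = -6 + (((-9 + sqrt(2)/8) - 2) + w) = -6 + ((-11 + sqrt(2)/8) + w) = -6 + (-11 + w + sqrt(2)/8) = -17 + w + sqrt(2)/8)
sqrt(-39 + h(-5))*(-1222) + 406 = sqrt(-39 + (-17 - 5 + sqrt(2)/8))*(-1222) + 406 = sqrt(-39 + (-22 + sqrt(2)/8))*(-1222) + 406 = sqrt(-61 + sqrt(2)/8)*(-1222) + 406 = -1222*sqrt(-61 + sqrt(2)/8) + 406 = 406 - 1222*sqrt(-61 + sqrt(2)/8)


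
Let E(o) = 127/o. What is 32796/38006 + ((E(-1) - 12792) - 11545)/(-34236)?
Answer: 256572830/162646677 ≈ 1.5775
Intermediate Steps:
32796/38006 + ((E(-1) - 12792) - 11545)/(-34236) = 32796/38006 + ((127/(-1) - 12792) - 11545)/(-34236) = 32796*(1/38006) + ((127*(-1) - 12792) - 11545)*(-1/34236) = 16398/19003 + ((-127 - 12792) - 11545)*(-1/34236) = 16398/19003 + (-12919 - 11545)*(-1/34236) = 16398/19003 - 24464*(-1/34236) = 16398/19003 + 6116/8559 = 256572830/162646677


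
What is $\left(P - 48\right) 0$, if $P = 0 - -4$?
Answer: $0$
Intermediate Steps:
$P = 4$ ($P = 0 + 4 = 4$)
$\left(P - 48\right) 0 = \left(4 - 48\right) 0 = \left(-44\right) 0 = 0$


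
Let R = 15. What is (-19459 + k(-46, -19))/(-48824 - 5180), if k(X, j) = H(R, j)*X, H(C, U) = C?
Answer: 20149/54004 ≈ 0.37310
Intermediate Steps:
k(X, j) = 15*X
(-19459 + k(-46, -19))/(-48824 - 5180) = (-19459 + 15*(-46))/(-48824 - 5180) = (-19459 - 690)/(-54004) = -20149*(-1/54004) = 20149/54004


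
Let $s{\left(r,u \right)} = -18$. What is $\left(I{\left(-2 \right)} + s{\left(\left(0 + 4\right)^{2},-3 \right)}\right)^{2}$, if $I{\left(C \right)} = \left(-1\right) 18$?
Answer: $1296$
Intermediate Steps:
$I{\left(C \right)} = -18$
$\left(I{\left(-2 \right)} + s{\left(\left(0 + 4\right)^{2},-3 \right)}\right)^{2} = \left(-18 - 18\right)^{2} = \left(-36\right)^{2} = 1296$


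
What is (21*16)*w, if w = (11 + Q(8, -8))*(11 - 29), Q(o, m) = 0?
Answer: -66528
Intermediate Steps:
w = -198 (w = (11 + 0)*(11 - 29) = 11*(-18) = -198)
(21*16)*w = (21*16)*(-198) = 336*(-198) = -66528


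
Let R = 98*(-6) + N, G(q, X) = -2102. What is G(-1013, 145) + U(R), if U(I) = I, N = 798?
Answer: -1892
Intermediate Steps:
R = 210 (R = 98*(-6) + 798 = -588 + 798 = 210)
G(-1013, 145) + U(R) = -2102 + 210 = -1892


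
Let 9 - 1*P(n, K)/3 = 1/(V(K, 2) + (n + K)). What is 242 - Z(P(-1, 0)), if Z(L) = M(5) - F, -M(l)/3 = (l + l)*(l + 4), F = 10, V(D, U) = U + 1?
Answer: 522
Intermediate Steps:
V(D, U) = 1 + U
M(l) = -6*l*(4 + l) (M(l) = -3*(l + l)*(l + 4) = -3*2*l*(4 + l) = -6*l*(4 + l))
P(n, K) = 27 - 3/(3 + K + n) (P(n, K) = 27 - 3/((1 + 2) + (n + K)) = 27 - 3/(3 + (K + n)) = 27 - 3/(3 + K + n))
Z(L) = -280 (Z(L) = -6*5*(4 + 5) - 1*10 = -6*5*9 - 10 = -270 - 10 = -280)
242 - Z(P(-1, 0)) = 242 - 1*(-280) = 242 + 280 = 522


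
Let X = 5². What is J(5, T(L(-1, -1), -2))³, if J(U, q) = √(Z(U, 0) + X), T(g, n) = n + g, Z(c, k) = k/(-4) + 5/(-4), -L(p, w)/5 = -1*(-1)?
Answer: 95*√95/8 ≈ 115.74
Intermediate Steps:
L(p, w) = -5 (L(p, w) = -(-5)*(-1) = -5*1 = -5)
Z(c, k) = -5/4 - k/4 (Z(c, k) = k*(-¼) + 5*(-¼) = -k/4 - 5/4 = -5/4 - k/4)
T(g, n) = g + n
X = 25
J(U, q) = √95/2 (J(U, q) = √((-5/4 - ¼*0) + 25) = √((-5/4 + 0) + 25) = √(-5/4 + 25) = √(95/4) = √95/2)
J(5, T(L(-1, -1), -2))³ = (√95/2)³ = 95*√95/8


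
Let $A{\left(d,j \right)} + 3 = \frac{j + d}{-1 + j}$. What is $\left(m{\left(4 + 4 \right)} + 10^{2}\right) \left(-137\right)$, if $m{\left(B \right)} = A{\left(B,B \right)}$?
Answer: $- \frac{95215}{7} \approx -13602.0$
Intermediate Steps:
$A{\left(d,j \right)} = -3 + \frac{d + j}{-1 + j}$ ($A{\left(d,j \right)} = -3 + \frac{j + d}{-1 + j} = -3 + \frac{d + j}{-1 + j}$)
$m{\left(B \right)} = \frac{3 - B}{-1 + B}$ ($m{\left(B \right)} = \frac{3 + B - 2 B}{-1 + B} = \frac{3 - B}{-1 + B}$)
$\left(m{\left(4 + 4 \right)} + 10^{2}\right) \left(-137\right) = \left(\frac{3 - \left(4 + 4\right)}{-1 + \left(4 + 4\right)} + 10^{2}\right) \left(-137\right) = \left(\frac{3 - 8}{-1 + 8} + 100\right) \left(-137\right) = \left(\frac{3 - 8}{7} + 100\right) \left(-137\right) = \left(\frac{1}{7} \left(-5\right) + 100\right) \left(-137\right) = \left(- \frac{5}{7} + 100\right) \left(-137\right) = \frac{695}{7} \left(-137\right) = - \frac{95215}{7}$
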